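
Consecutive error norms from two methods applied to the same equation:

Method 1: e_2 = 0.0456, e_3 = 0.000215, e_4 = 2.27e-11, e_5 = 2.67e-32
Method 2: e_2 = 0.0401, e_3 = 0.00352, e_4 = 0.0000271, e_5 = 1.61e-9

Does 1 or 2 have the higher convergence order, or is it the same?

1

Method 1: p ≈ ln(2.67e-32/2.27e-11)/ln(2.27e-11/0.000215) ≈ 3.00.
Method 2: p ≈ ln(1.61e-9/0.0000271)/ln(0.0000271/0.00352) ≈ 2.00.
Method 1 has the higher order (≈3.0 vs ≈2.0).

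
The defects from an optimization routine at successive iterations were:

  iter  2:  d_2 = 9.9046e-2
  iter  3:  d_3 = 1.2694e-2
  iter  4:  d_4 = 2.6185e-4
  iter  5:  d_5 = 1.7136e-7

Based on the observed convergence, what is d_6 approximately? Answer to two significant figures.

First estimate the order: p ≈ ln(d_5/d_4) / ln(d_4/d_3) = ln(1.7136e-7/2.6185e-4)/ln(2.6185e-4/1.2694e-2) = ln(0.00065442)/ln(0.0206279) ≈ 1.8891.
Then d_6 ≈ d_5·(d_5/d_4)^p = 1.7136e-7·(0.00065442)^1.8891 = 1.7136e-7·9.65683e-07 ≈ 1.655e-13.

1.7e-13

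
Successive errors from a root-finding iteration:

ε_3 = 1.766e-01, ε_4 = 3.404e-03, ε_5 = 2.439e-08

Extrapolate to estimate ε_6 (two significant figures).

First estimate the order: p ≈ ln(ε_5/ε_4) / ln(ε_4/ε_3) = ln(2.439e-08/3.404e-03)/ln(3.404e-03/1.766e-01) = ln(7.1651e-06)/ln(0.0192752) ≈ 2.9999.
Then ε_6 ≈ ε_5·(ε_5/ε_4)^p = 2.439e-08·(7.1651e-06)^2.9999 = 2.439e-08·3.68283e-16 ≈ 8.982e-24.

9.0e-24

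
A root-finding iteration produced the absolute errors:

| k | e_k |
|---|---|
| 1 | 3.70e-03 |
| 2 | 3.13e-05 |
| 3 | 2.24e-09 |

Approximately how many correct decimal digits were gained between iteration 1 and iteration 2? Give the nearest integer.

Digits gained ≈ log₁₀(e_1/e_2) = log₁₀(3.70e-03/3.13e-05) = log₁₀(118.211) ≈ 2.073.

2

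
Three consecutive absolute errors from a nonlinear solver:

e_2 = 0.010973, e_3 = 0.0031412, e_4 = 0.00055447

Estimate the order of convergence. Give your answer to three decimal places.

1.387

p ≈ ln(e_4/e_3) / ln(e_3/e_2)
  = ln(0.00055447/0.0031412) / ln(0.0031412/0.010973)
  = ln(0.176515) / ln(0.286266)
  = -1.734349 / -1.250834 ≈ 1.386554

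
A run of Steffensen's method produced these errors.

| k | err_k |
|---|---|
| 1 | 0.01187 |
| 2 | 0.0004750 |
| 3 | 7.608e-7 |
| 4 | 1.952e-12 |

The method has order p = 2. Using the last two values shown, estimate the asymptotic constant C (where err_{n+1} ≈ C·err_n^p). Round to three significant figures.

C ≈ err_4 / err_3^2
  = 1.952e-12 / (7.608e-7)^2
  = 1.952e-12 / 5.78817e-13 ≈ 3.3724

3.37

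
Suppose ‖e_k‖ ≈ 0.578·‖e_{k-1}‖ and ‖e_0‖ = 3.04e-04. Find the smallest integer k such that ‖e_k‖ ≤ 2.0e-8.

18

After k steps, ‖e_k‖ ≈ 3.04e-04·0.578^k.
Need 0.578^k ≤ 2.0e-8/3.04e-04 = 6.57895e-05.
k ≥ ln(6.57895e-05)/ln(0.578) = -9.6291/-0.54818 = 17.566.
Smallest integer k = 18.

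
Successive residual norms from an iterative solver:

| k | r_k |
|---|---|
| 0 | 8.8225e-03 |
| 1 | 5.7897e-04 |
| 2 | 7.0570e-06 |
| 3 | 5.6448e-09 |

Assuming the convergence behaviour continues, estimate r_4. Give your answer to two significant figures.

5.5e-14

First estimate the order: p ≈ ln(r_3/r_2) / ln(r_2/r_1) = ln(5.6448e-09/7.0570e-06)/ln(7.0570e-06/5.7897e-04) = ln(0.000799887)/ln(0.0121889) ≈ 1.6180.
Then r_4 ≈ r_3·(r_3/r_2)^p = 5.6448e-09·(0.000799887)^1.6180 = 5.6448e-09·9.75215e-06 ≈ 5.505e-14.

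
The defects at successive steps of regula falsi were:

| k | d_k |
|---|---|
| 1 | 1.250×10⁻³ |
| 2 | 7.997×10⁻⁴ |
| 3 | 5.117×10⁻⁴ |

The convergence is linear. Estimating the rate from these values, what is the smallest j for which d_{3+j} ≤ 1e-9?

Rate ρ ≈ d_3/d_2 = 5.117×10⁻⁴/7.997×10⁻⁴ = 0.6399.
After j more steps, d_{3+j} ≈ 5.117×10⁻⁴·ρ^j; need ρ^j ≤ 1e-9/5.117×10⁻⁴ = 1.95427e-06.
j ≥ ln(1.95427e-06)/ln(0.6399) = -13.1455/-0.44644 = 29.445.
So 30 more iterations are needed.

30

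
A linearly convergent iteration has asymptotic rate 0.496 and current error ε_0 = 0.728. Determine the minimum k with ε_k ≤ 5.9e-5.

After k steps, ε_k ≈ 0.728·0.496^k.
Need 0.496^k ≤ 5.9e-5/0.728 = 8.1044e-05.
k ≥ ln(8.1044e-05)/ln(0.496) = -9.4205/-0.70118 = 13.435.
Smallest integer k = 14.

14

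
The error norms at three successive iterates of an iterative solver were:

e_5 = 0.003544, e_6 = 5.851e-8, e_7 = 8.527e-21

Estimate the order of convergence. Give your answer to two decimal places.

p ≈ ln(e_7/e_6) / ln(e_6/e_5)
  = ln(8.527e-21/5.851e-8) / ln(5.851e-8/0.003544)
  = ln(1.45736e-13) / ln(1.65096e-05)
  = -29.55698 / -11.01157 ≈ 2.68417

2.68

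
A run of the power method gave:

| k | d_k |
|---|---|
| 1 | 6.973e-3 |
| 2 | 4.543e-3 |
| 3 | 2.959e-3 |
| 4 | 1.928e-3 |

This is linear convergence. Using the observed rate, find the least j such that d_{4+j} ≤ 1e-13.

56

Rate ρ ≈ d_4/d_3 = 1.928e-3/2.959e-3 = 0.6516.
After j more steps, d_{4+j} ≈ 1.928e-3·ρ^j; need ρ^j ≤ 1e-13/1.928e-3 = 5.18672e-11.
j ≥ ln(5.18672e-11)/ln(0.6516) = -23.6823/-0.42832 = 55.291.
So 56 more iterations are needed.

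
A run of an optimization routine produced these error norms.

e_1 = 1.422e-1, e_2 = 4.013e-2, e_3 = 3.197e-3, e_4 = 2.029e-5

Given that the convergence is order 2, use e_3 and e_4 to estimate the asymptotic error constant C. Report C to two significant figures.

C ≈ e_4 / e_3^2
  = 2.029e-5 / (3.197e-3)^2
  = 2.029e-5 / 1.02208e-05 ≈ 1.9852

2.0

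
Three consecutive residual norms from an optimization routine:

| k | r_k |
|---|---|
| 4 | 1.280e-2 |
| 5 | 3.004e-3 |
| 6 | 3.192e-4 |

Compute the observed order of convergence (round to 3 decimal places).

p ≈ ln(r_6/r_5) / ln(r_5/r_4)
  = ln(3.192e-4/3.004e-3) / ln(3.004e-3/1.280e-2)
  = ln(0.106258) / ln(0.234687)
  = -2.241885 / -1.449503 ≈ 1.546658

1.547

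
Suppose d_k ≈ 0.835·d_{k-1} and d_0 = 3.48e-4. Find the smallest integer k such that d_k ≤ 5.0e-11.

88

After k steps, d_k ≈ 3.48e-4·0.835^k.
Need 0.835^k ≤ 5.0e-11/3.48e-4 = 1.43678e-07.
k ≥ ln(1.43678e-07)/ln(0.835) = -15.7557/-0.18032 = 87.376.
Smallest integer k = 88.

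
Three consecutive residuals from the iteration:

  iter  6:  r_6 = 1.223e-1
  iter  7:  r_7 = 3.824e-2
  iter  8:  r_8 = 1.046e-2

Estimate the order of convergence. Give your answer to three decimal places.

p ≈ ln(r_8/r_7) / ln(r_7/r_6)
  = ln(1.046e-2/3.824e-2) / ln(3.824e-2/1.223e-1)
  = ln(0.273536) / ln(0.312674)
  = -1.296322 / -1.162594 ≈ 1.115026

1.115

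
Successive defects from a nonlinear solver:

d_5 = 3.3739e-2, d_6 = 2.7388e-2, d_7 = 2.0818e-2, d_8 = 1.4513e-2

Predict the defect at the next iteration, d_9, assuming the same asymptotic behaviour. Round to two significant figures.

First estimate the order: p ≈ ln(d_8/d_7) / ln(d_7/d_6) = ln(1.4513e-2/2.0818e-2)/ln(2.0818e-2/2.7388e-2) = ln(0.697137)/ln(0.760114) ≈ 1.3153.
Then d_9 ≈ d_8·(d_8/d_7)^p = 1.4513e-2·(0.697137)^1.3153 = 1.4513e-2·0.62218 ≈ 0.00903.

9.0e-3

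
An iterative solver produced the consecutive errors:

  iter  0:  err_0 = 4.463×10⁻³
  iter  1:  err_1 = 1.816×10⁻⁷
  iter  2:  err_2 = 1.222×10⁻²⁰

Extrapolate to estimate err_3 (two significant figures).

First estimate the order: p ≈ ln(err_2/err_1) / ln(err_1/err_0) = ln(1.222×10⁻²⁰/1.816×10⁻⁷)/ln(1.816×10⁻⁷/4.463×10⁻³) = ln(6.72907e-14)/ln(4.06901e-05) ≈ 3.0001.
Then err_3 ≈ err_2·(err_2/err_1)^p = 1.222×10⁻²⁰·(6.72907e-14)^3.0001 = 1.222×10⁻²⁰·3.03772e-40 ≈ 3.712e-60.

3.7e-60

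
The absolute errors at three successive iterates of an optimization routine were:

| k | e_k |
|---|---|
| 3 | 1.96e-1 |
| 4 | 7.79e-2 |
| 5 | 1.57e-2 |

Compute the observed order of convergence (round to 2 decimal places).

1.74

p ≈ ln(e_5/e_4) / ln(e_4/e_3)
  = ln(1.57e-2/7.79e-2) / ln(7.79e-2/1.96e-1)
  = ln(0.20154) / ln(0.397449)
  = -1.60177 / -0.92269 ≈ 1.73598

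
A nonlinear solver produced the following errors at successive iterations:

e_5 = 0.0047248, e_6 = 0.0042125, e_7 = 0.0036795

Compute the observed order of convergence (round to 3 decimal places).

p ≈ ln(e_7/e_6) / ln(e_6/e_5)
  = ln(0.0036795/0.0042125) / ln(0.0042125/0.0047248)
  = ln(0.873472) / ln(0.891572)
  = -0.135279 / -0.114769 ≈ 1.178707

1.179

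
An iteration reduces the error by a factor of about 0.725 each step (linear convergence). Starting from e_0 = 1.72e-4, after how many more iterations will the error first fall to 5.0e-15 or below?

After k steps, e_k ≈ 1.72e-4·0.725^k.
Need 0.725^k ≤ 5.0e-15/1.72e-4 = 2.90698e-11.
k ≥ ln(2.90698e-11)/ln(0.725) = -24.2613/-0.32158 = 75.444.
Smallest integer k = 76.

76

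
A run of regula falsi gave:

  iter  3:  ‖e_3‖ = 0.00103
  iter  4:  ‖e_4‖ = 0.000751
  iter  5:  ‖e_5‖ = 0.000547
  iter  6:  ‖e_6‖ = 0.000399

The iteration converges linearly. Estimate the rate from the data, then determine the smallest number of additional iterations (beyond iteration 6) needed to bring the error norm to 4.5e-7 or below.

22

Rate ρ ≈ ‖e_6‖/‖e_5‖ = 0.000399/0.000547 = 0.7294.
After j more steps, ‖e_{6+j}‖ ≈ 0.000399·ρ^j; need ρ^j ≤ 4.5e-7/0.000399 = 0.00112782.
j ≥ ln(0.00112782)/ln(0.7294) = -6.7875/-0.31553 = 21.511.
So 22 more iterations are needed.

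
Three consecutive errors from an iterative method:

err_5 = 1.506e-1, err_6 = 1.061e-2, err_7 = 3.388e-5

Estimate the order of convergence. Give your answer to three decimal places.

p ≈ ln(err_7/err_6) / ln(err_6/err_5)
  = ln(3.388e-5/1.061e-2) / ln(1.061e-2/1.506e-1)
  = ln(0.00319321) / ln(0.0704515)
  = -5.746729 / -2.652831 ≈ 2.166263

2.166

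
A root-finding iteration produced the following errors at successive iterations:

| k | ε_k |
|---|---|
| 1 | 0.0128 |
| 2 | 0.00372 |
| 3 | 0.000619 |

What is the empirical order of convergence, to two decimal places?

1.45

p ≈ ln(ε_3/ε_2) / ln(ε_2/ε_1)
  = ln(0.000619/0.00372) / ln(0.00372/0.0128)
  = ln(0.166398) / ln(0.290625)
  = -1.79337 / -1.23572 ≈ 1.45128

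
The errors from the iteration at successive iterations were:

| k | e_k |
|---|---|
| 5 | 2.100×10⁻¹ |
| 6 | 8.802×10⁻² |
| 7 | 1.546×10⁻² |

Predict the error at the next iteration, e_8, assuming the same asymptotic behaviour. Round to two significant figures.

4.8e-4

First estimate the order: p ≈ ln(e_7/e_6) / ln(e_6/e_5) = ln(1.546×10⁻²/8.802×10⁻²)/ln(8.802×10⁻²/2.100×10⁻¹) = ln(0.175642)/ln(0.419143) ≈ 2.0003.
Then e_8 ≈ e_7·(e_7/e_6)^p = 1.546×10⁻²·(0.175642)^2.0003 = 1.546×10⁻²·0.030834 ≈ 0.0004767.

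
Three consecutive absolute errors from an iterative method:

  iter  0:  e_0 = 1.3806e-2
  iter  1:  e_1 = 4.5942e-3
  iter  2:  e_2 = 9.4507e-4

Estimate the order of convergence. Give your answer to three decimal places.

p ≈ ln(e_2/e_1) / ln(e_1/e_0)
  = ln(9.4507e-4/4.5942e-3) / ln(4.5942e-3/1.3806e-2)
  = ln(0.205709) / ln(0.332768)
  = -1.581293 / -1.100310 ≈ 1.437134

1.437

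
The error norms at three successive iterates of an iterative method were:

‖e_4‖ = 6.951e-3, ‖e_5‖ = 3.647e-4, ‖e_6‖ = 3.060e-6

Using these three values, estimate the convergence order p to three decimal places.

1.622

p ≈ ln(‖e_6‖/‖e_5‖) / ln(‖e_5‖/‖e_4‖)
  = ln(3.060e-6/3.647e-4) / ln(3.647e-4/6.951e-3)
  = ln(0.00839046) / ln(0.0524673)
  = -4.780660 / -2.947565 ≈ 1.621901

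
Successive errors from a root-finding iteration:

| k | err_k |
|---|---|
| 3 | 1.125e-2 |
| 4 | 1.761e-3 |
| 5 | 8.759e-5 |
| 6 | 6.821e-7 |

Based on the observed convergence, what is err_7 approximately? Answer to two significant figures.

2.6e-10

First estimate the order: p ≈ ln(err_6/err_5) / ln(err_5/err_4) = ln(6.821e-7/8.759e-5)/ln(8.759e-5/1.761e-3) = ln(0.00778742)/ln(0.0497388) ≈ 1.6179.
Then err_7 ≈ err_6·(err_6/err_5)^p = 6.821e-7·(0.00778742)^1.6179 = 6.821e-7·0.000387691 ≈ 2.644e-10.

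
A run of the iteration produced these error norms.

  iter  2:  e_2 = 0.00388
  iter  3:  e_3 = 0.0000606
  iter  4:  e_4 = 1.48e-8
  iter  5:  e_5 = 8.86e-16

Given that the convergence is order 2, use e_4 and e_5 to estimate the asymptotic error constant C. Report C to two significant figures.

4.0

C ≈ e_5 / e_4^2
  = 8.86e-16 / (1.48e-8)^2
  = 8.86e-16 / 2.1904e-16 ≈ 4.0449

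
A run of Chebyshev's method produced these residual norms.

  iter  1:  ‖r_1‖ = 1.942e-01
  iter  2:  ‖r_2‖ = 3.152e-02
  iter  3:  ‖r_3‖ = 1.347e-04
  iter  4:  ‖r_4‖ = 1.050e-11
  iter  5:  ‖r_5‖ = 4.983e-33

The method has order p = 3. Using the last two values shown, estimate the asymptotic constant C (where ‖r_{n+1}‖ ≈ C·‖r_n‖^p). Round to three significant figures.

C ≈ ‖r_5‖ / ‖r_4‖^3
  = 4.983e-33 / (1.050e-11)^3
  = 4.983e-33 / 1.15762e-33 ≈ 4.3045

4.30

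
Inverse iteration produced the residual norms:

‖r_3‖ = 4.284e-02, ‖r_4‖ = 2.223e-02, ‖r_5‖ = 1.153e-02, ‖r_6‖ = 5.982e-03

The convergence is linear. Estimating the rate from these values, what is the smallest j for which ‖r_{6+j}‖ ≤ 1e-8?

21

Rate ρ ≈ ‖r_6‖/‖r_5‖ = 5.982e-03/1.153e-02 = 0.5188.
After j more steps, ‖r_{6+j}‖ ≈ 5.982e-03·ρ^j; need ρ^j ≤ 1e-8/5.982e-03 = 1.67168e-06.
j ≥ ln(1.67168e-06)/ln(0.5188) = -13.3017/-0.65624 = 20.270.
So 21 more iterations are needed.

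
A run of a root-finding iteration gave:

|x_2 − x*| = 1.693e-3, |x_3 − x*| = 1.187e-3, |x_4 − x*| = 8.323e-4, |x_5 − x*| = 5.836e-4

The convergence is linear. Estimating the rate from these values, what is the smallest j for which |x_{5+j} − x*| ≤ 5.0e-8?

27

Rate ρ ≈ |x_5 − x*|/|x_4 − x*| = 5.836e-4/8.323e-4 = 0.7012.
After j more steps, |x_{5+j} − x*| ≈ 5.836e-4·ρ^j; need ρ^j ≤ 5.0e-8/5.836e-4 = 8.56751e-05.
j ≥ ln(8.56751e-05)/ln(0.7012) = -9.3649/-0.35496 = 26.383.
So 27 more iterations are needed.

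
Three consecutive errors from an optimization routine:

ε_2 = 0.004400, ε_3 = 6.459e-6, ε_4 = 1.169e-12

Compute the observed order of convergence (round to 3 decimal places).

2.380

p ≈ ln(ε_4/ε_3) / ln(ε_3/ε_2)
  = ln(1.169e-12/6.459e-6) / ln(6.459e-6/0.004400)
  = ln(1.80988e-07) / ln(0.00146795)
  = -15.524835 / -6.523888 ≈ 2.379691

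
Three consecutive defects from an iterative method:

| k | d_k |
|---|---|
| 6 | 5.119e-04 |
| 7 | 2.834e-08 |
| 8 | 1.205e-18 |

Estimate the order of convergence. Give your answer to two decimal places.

p ≈ ln(d_8/d_7) / ln(d_7/d_6)
  = ln(1.205e-18/2.834e-08) / ln(2.834e-08/5.119e-04)
  = ln(4.25194e-11) / ln(5.53624e-05)
  = -23.88106 / -9.80161 ≈ 2.43644

2.44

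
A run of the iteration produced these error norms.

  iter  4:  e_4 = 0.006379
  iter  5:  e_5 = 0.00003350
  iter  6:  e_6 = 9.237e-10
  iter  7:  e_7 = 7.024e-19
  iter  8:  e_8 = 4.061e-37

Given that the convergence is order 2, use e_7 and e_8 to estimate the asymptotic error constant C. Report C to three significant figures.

C ≈ e_8 / e_7^2
  = 4.061e-37 / (7.024e-19)^2
  = 4.061e-37 / 4.93366e-37 ≈ 0.82312

0.823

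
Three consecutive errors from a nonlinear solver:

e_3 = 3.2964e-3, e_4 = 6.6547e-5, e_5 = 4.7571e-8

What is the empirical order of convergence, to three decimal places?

p ≈ ln(e_5/e_4) / ln(e_4/e_3)
  = ln(4.7571e-8/6.6547e-5) / ln(6.6547e-5/3.2964e-3)
  = ln(0.000714848) / ln(0.0201878)
  = -7.243441 / -3.902677 ≈ 1.856019

1.856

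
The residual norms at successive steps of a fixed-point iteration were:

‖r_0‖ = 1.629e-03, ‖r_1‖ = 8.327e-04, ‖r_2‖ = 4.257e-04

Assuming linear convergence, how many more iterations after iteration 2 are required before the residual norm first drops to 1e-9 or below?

20

Rate ρ ≈ ‖r_2‖/‖r_1‖ = 4.257e-04/8.327e-04 = 0.5112.
After j more steps, ‖r_{2+j}‖ ≈ 4.257e-04·ρ^j; need ρ^j ≤ 1e-9/4.257e-04 = 2.34907e-06.
j ≥ ln(2.34907e-06)/ln(0.5112) = -12.9615/-0.67099 = 19.317.
So 20 more iterations are needed.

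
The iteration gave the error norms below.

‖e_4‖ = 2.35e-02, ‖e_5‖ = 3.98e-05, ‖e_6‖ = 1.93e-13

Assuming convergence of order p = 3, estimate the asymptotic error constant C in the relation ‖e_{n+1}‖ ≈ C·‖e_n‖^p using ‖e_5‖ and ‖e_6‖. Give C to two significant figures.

3.1

C ≈ ‖e_6‖ / ‖e_5‖^3
  = 1.93e-13 / (3.98e-05)^3
  = 1.93e-13 / 6.30448e-14 ≈ 3.0613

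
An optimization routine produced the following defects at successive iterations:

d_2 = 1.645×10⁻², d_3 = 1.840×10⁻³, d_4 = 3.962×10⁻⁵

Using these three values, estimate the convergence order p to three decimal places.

1.752

p ≈ ln(d_4/d_3) / ln(d_3/d_2)
  = ln(3.962×10⁻⁵/1.840×10⁻³) / ln(1.840×10⁻³/1.645×10⁻²)
  = ln(0.0215326) / ln(0.111854)
  = -3.838187 / -2.190561 ≈ 1.752148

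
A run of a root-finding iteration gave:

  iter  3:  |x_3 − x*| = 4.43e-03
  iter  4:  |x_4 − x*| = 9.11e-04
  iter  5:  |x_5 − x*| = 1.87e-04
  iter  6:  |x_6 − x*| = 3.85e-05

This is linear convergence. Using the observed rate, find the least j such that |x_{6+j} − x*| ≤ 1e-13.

Rate ρ ≈ |x_6 − x*|/|x_5 − x*| = 3.85e-05/1.87e-04 = 0.2059.
After j more steps, |x_{6+j} − x*| ≈ 3.85e-05·ρ^j; need ρ^j ≤ 1e-13/3.85e-05 = 2.5974e-09.
j ≥ ln(2.5974e-09)/ln(0.2059) = -19.7688/-1.58036 = 12.509.
So 13 more iterations are needed.

13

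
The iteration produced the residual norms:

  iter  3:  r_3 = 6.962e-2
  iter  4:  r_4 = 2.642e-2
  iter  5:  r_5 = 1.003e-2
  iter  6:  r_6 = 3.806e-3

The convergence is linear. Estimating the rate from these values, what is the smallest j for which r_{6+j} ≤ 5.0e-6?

Rate ρ ≈ r_6/r_5 = 3.806e-3/1.003e-2 = 0.3795.
After j more steps, r_{6+j} ≈ 3.806e-3·ρ^j; need ρ^j ≤ 5.0e-6/3.806e-3 = 0.00131372.
j ≥ ln(0.00131372)/ln(0.3795) = -6.6349/-0.96890 = 6.848.
So 7 more iterations are needed.

7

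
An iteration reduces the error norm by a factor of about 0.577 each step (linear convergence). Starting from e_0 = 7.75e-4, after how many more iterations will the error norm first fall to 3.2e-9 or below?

After k steps, e_k ≈ 7.75e-4·0.577^k.
Need 0.577^k ≤ 3.2e-9/7.75e-4 = 4.12903e-06.
k ≥ ln(4.12903e-06)/ln(0.577) = -12.3975/-0.54991 = 22.545.
Smallest integer k = 23.

23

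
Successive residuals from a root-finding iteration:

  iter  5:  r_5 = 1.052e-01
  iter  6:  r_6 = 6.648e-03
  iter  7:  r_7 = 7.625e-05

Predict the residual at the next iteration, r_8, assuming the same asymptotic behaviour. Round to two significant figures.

First estimate the order: p ≈ ln(r_7/r_6) / ln(r_6/r_5) = ln(7.625e-05/6.648e-03)/ln(6.648e-03/1.052e-01) = ln(0.0114696)/ln(0.0631939) ≈ 1.6180.
Then r_8 ≈ r_7·(r_7/r_6)^p = 7.625e-05·(0.0114696)^1.6180 = 7.625e-05·0.000725019 ≈ 5.528e-08.

5.5e-8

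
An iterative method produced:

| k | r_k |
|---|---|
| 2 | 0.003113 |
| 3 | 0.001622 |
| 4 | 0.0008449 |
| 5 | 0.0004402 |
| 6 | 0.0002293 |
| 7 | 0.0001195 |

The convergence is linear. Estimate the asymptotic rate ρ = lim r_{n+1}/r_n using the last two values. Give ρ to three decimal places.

ρ ≈ r_7/r_6 = 0.0001195/0.0002293 = 0.52115

0.521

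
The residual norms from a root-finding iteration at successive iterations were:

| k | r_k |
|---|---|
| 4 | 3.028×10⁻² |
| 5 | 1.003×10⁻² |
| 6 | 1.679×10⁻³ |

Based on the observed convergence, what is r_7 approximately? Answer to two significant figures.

First estimate the order: p ≈ ln(r_6/r_5) / ln(r_5/r_4) = ln(1.679×10⁻³/1.003×10⁻²)/ln(1.003×10⁻²/3.028×10⁻²) = ln(0.167398)/ln(0.331242) ≈ 1.6177.
Then r_7 ≈ r_6·(r_6/r_5)^p = 1.679×10⁻³·(0.167398)^1.6177 = 1.679×10⁻³·0.0554959 ≈ 9.318e-05.

9.3e-5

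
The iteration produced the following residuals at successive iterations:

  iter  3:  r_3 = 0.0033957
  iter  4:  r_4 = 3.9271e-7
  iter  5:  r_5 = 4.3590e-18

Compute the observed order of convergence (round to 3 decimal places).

p ≈ ln(r_5/r_4) / ln(r_4/r_3)
  = ln(4.3590e-18/3.9271e-7) / ln(3.9271e-7/0.0033957)
  = ln(1.10998e-11) / ln(0.000115649)
  = -25.224094 / -9.064951 ≈ 2.782596

2.783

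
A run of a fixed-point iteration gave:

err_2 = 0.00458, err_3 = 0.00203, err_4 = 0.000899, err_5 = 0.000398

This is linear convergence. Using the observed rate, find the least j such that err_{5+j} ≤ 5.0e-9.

Rate ρ ≈ err_5/err_4 = 0.000398/0.000899 = 0.4427.
After j more steps, err_{5+j} ≈ 0.000398·ρ^j; need ρ^j ≤ 5.0e-9/0.000398 = 1.25628e-05.
j ≥ ln(1.25628e-05)/ln(0.4427) = -11.2848/-0.81486 = 13.849.
So 14 more iterations are needed.

14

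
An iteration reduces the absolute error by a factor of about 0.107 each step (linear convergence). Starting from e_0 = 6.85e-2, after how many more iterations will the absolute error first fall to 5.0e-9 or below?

After k steps, e_k ≈ 6.85e-2·0.107^k.
Need 0.107^k ≤ 5.0e-9/6.85e-2 = 7.29927e-08.
k ≥ ln(7.29927e-08)/ln(0.107) = -16.4329/-2.23493 = 7.353.
Smallest integer k = 8.

8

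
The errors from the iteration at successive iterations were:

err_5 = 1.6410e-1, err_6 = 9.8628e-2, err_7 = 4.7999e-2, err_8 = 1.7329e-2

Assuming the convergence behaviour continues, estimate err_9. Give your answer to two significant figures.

First estimate the order: p ≈ ln(err_8/err_7) / ln(err_7/err_6) = ln(1.7329e-2/4.7999e-2)/ln(4.7999e-2/9.8628e-2) = ln(0.361028)/ln(0.486667) ≈ 1.4147.
Then err_9 ≈ err_8·(err_8/err_7)^p = 1.7329e-2·(0.361028)^1.4147 = 1.7329e-2·0.236621 ≈ 0.0041.

4.1e-3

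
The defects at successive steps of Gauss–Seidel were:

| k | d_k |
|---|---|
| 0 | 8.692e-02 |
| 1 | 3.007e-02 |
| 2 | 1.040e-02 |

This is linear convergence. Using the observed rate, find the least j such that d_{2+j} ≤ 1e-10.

Rate ρ ≈ d_2/d_1 = 1.040e-02/3.007e-02 = 0.3459.
After j more steps, d_{2+j} ≈ 1.040e-02·ρ^j; need ρ^j ≤ 1e-10/1.040e-02 = 9.61538e-09.
j ≥ ln(9.61538e-09)/ln(0.3459) = -18.4599/-1.06161 = 17.389.
So 18 more iterations are needed.

18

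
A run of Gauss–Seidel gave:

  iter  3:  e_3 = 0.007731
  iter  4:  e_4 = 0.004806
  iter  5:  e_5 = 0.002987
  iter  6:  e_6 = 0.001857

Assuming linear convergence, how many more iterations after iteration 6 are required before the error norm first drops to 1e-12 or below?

Rate ρ ≈ e_6/e_5 = 0.001857/0.002987 = 0.6217.
After j more steps, e_{6+j} ≈ 0.001857·ρ^j; need ρ^j ≤ 1e-12/0.001857 = 5.38503e-10.
j ≥ ln(5.38503e-10)/ln(0.6217) = -21.3422/-0.47530 = 44.903.
So 45 more iterations are needed.

45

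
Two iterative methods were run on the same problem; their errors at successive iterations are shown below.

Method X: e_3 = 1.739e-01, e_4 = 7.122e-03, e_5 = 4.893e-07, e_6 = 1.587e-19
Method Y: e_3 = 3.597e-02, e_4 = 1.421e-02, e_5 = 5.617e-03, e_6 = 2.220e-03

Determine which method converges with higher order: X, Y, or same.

Method X: p ≈ ln(1.587e-19/4.893e-07)/ln(4.893e-07/7.122e-03) ≈ 3.00.
Method Y: p ≈ ln(2.220e-03/5.617e-03)/ln(5.617e-03/1.421e-02) ≈ 1.00.
Method X has the higher order (≈3.0 vs ≈1.0).

X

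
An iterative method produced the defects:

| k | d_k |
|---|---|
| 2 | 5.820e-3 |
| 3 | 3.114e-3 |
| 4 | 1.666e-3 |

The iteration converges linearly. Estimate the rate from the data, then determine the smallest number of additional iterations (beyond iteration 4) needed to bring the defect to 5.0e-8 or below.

Rate ρ ≈ d_4/d_3 = 1.666e-3/3.114e-3 = 0.5350.
After j more steps, d_{4+j} ≈ 1.666e-3·ρ^j; need ρ^j ≤ 5.0e-8/1.666e-3 = 3.0012e-05.
j ≥ ln(3.0012e-05)/ln(0.5350) = -10.4139/-0.62549 = 16.649.
So 17 more iterations are needed.

17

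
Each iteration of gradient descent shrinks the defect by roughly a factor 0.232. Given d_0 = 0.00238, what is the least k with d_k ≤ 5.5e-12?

After k steps, d_k ≈ 0.00238·0.232^k.
Need 0.232^k ≤ 5.5e-12/0.00238 = 2.31092e-09.
k ≥ ln(2.31092e-09)/ln(0.232) = -19.8856/-1.46102 = 13.611.
Smallest integer k = 14.

14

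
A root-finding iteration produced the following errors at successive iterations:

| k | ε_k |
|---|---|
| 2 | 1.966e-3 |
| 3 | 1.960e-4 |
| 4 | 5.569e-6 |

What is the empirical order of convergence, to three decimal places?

p ≈ ln(ε_4/ε_3) / ln(ε_3/ε_2)
  = ln(5.569e-6/1.960e-4) / ln(1.960e-4/1.966e-3)
  = ln(0.0284133) / ln(0.0996948)
  = -3.560898 / -2.305642 ≈ 1.544428

1.544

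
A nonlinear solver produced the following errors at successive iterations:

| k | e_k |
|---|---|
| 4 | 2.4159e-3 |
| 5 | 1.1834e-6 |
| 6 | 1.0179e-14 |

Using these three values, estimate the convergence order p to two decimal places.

2.44

p ≈ ln(e_6/e_5) / ln(e_5/e_4)
  = ln(1.0179e-14/1.1834e-6) / ln(1.1834e-6/2.4159e-3)
  = ln(8.60149e-09) / ln(0.000489838)
  = -18.57133 / -7.62144 ≈ 2.43672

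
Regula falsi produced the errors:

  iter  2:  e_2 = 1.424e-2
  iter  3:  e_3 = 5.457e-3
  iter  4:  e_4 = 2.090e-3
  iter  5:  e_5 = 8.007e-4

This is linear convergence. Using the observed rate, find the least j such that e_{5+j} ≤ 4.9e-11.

Rate ρ ≈ e_5/e_4 = 8.007e-4/2.090e-3 = 0.3831.
After j more steps, e_{5+j} ≈ 8.007e-4·ρ^j; need ρ^j ≤ 4.9e-11/8.007e-4 = 6.11965e-08.
j ≥ ln(6.11965e-08)/ln(0.3831) = -16.6092/-0.95946 = 17.311.
So 18 more iterations are needed.

18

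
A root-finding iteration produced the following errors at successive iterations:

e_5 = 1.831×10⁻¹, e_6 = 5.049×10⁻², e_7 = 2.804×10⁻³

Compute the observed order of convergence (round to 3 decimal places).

2.244

p ≈ ln(e_7/e_6) / ln(e_6/e_5)
  = ln(2.804×10⁻³/5.049×10⁻²) / ln(5.049×10⁻²/1.831×10⁻¹)
  = ln(0.0555357) / ln(0.275751)
  = -2.890729 / -1.288257 ≈ 2.243907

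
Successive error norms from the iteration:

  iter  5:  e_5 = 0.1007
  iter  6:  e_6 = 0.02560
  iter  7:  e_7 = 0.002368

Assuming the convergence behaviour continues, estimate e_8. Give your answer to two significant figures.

3.8e-5

First estimate the order: p ≈ ln(e_7/e_6) / ln(e_6/e_5) = ln(0.002368/0.02560)/ln(0.02560/0.1007) = ln(0.0925)/ln(0.25422) ≈ 1.7382.
Then e_8 ≈ e_7·(e_7/e_6)^p = 0.002368·(0.0925)^1.7382 = 0.002368·0.0159569 ≈ 3.779e-05.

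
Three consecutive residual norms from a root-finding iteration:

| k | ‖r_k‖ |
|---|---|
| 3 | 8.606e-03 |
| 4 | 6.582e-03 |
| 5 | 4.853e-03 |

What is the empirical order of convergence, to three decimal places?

1.137

p ≈ ln(‖r_5‖/‖r_4‖) / ln(‖r_4‖/‖r_3‖)
  = ln(4.853e-03/6.582e-03) / ln(6.582e-03/8.606e-03)
  = ln(0.737314) / ln(0.764815)
  = -0.304741 / -0.268121 ≈ 1.136580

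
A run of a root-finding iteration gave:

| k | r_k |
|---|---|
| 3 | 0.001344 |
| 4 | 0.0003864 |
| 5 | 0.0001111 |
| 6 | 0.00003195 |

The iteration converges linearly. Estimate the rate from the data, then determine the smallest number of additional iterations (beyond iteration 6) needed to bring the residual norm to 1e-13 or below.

16

Rate ρ ≈ r_6/r_5 = 0.00003195/0.0001111 = 0.2876.
After j more steps, r_{6+j} ≈ 0.00003195·ρ^j; need ρ^j ≤ 1e-13/0.00003195 = 3.12989e-09.
j ≥ ln(3.12989e-09)/ln(0.2876) = -19.5823/-1.24618 = 15.714.
So 16 more iterations are needed.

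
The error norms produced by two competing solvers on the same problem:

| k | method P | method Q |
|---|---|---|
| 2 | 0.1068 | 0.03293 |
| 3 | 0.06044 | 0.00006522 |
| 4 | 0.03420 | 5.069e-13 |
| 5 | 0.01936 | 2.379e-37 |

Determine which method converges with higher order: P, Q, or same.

Method P: p ≈ ln(0.01936/0.03420)/ln(0.03420/0.06044) ≈ 1.00.
Method Q: p ≈ ln(2.379e-37/5.069e-13)/ln(5.069e-13/0.00006522) ≈ 3.00.
Method Q has the higher order (≈3.0 vs ≈1.0).

Q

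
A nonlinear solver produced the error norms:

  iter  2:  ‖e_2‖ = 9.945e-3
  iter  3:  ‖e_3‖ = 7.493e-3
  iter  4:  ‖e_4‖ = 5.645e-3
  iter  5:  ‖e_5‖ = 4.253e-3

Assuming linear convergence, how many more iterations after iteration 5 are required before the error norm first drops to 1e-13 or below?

87

Rate ρ ≈ ‖e_5‖/‖e_4‖ = 4.253e-3/5.645e-3 = 0.7534.
After j more steps, ‖e_{5+j}‖ ≈ 4.253e-3·ρ^j; need ρ^j ≤ 1e-13/4.253e-3 = 2.35128e-11.
j ≥ ln(2.35128e-11)/ln(0.7534) = -24.4735/-0.28316 = 86.430.
So 87 more iterations are needed.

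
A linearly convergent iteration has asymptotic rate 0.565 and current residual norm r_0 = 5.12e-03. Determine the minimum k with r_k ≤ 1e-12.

After k steps, r_k ≈ 5.12e-03·0.565^k.
Need 0.565^k ≤ 1e-12/5.12e-03 = 1.95312e-10.
k ≥ ln(1.95312e-10)/ln(0.565) = -22.3564/-0.57093 = 39.158.
Smallest integer k = 40.

40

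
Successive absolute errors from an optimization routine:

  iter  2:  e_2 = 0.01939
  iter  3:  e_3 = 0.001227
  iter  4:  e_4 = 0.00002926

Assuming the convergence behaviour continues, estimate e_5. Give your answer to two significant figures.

1.9e-7

First estimate the order: p ≈ ln(e_4/e_3) / ln(e_3/e_2) = ln(0.00002926/0.001227)/ln(0.001227/0.01939) = ln(0.0238468)/ln(0.06328) ≈ 1.3536.
Then e_5 ≈ e_4·(e_4/e_3)^p = 0.00002926·(0.0238468)^1.3536 = 0.00002926·0.0063634 ≈ 1.862e-07.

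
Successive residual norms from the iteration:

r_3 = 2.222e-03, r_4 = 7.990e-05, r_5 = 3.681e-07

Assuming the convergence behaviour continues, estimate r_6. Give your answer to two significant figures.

First estimate the order: p ≈ ln(r_5/r_4) / ln(r_4/r_3) = ln(3.681e-07/7.990e-05)/ln(7.990e-05/2.222e-03) = ln(0.00460701)/ln(0.0359586) ≈ 1.6179.
Then r_6 ≈ r_5·(r_5/r_4)^p = 3.681e-07·(0.00460701)^1.6179 = 3.681e-07·0.000165823 ≈ 6.104e-11.

6.1e-11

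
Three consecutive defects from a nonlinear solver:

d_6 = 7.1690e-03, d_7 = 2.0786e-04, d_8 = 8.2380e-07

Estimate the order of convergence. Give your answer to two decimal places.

1.56

p ≈ ln(d_8/d_7) / ln(d_7/d_6)
  = ln(8.2380e-07/2.0786e-04) / ln(2.0786e-04/7.1690e-03)
  = ln(0.00396324) / ln(0.0289943)
  = -5.53069 / -3.54066 ≈ 1.56205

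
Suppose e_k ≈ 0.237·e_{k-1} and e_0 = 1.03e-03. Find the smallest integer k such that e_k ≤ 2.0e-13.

16

After k steps, e_k ≈ 1.03e-03·0.237^k.
Need 0.237^k ≤ 2.0e-13/1.03e-03 = 1.94175e-10.
k ≥ ln(1.94175e-10)/ln(0.237) = -22.3623/-1.43970 = 15.533.
Smallest integer k = 16.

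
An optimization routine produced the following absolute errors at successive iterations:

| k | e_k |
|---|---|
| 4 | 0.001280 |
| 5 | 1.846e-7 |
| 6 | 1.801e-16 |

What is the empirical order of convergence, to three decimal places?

2.346

p ≈ ln(e_6/e_5) / ln(e_5/e_4)
  = ln(1.801e-16/1.846e-7) / ln(1.846e-7/0.001280)
  = ln(9.75623e-10) / ln(0.000144219)
  = -20.747945 / -8.844178 ≈ 2.345944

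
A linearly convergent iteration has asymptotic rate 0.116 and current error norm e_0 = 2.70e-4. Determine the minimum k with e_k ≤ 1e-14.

12

After k steps, e_k ≈ 2.70e-4·0.116^k.
Need 0.116^k ≤ 1e-14/2.70e-4 = 3.7037e-11.
k ≥ ln(3.7037e-11)/ln(0.116) = -24.0191/-2.15417 = 11.150.
Smallest integer k = 12.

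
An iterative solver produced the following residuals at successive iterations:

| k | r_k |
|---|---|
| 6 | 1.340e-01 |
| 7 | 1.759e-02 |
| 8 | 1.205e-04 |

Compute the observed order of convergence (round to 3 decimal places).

p ≈ ln(r_8/r_7) / ln(r_7/r_6)
  = ln(1.205e-04/1.759e-02) / ln(1.759e-02/1.340e-01)
  = ln(0.00685048) / ln(0.131269)
  = -4.983437 / -2.030507 ≈ 2.454282

2.454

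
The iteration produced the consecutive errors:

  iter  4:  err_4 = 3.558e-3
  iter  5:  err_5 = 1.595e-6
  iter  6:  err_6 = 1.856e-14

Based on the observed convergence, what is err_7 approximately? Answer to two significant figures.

First estimate the order: p ≈ ln(err_6/err_5) / ln(err_5/err_4) = ln(1.856e-14/1.595e-6)/ln(1.595e-6/3.558e-3) = ln(1.16364e-08)/ln(0.000448286) ≈ 2.3695.
Then err_7 ≈ err_6·(err_6/err_5)^p = 1.856e-14·(1.16364e-08)^2.3695 = 1.856e-14·1.58474e-19 ≈ 2.941e-33.

2.9e-33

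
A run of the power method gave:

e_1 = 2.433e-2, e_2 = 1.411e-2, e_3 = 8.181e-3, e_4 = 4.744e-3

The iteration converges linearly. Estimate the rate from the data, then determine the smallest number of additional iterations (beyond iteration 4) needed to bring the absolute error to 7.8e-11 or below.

Rate ρ ≈ e_4/e_3 = 4.744e-3/8.181e-3 = 0.5799.
After j more steps, e_{4+j} ≈ 4.744e-3·ρ^j; need ρ^j ≤ 7.8e-11/4.744e-3 = 1.64418e-08.
j ≥ ln(1.64418e-08)/ln(0.5799) = -17.9234/-0.54490 = 32.893.
So 33 more iterations are needed.

33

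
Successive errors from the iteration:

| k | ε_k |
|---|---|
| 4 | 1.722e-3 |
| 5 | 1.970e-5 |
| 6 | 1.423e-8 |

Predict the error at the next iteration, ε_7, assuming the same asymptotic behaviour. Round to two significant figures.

1.2e-13

First estimate the order: p ≈ ln(ε_6/ε_5) / ln(ε_5/ε_4) = ln(1.423e-8/1.970e-5)/ln(1.970e-5/1.722e-3) = ln(0.000722335)/ln(0.0114402) ≈ 1.6179.
Then ε_7 ≈ ε_6·(ε_6/ε_5)^p = 1.423e-8·(0.000722335)^1.6179 = 1.423e-8·8.27472e-06 ≈ 1.177e-13.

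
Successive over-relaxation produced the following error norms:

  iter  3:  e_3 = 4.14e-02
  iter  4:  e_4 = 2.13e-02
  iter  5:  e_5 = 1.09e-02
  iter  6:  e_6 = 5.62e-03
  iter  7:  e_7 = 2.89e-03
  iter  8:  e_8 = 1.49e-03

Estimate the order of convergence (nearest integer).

Consecutive ratios: e_8/e_7 = 1.49e-03/2.89e-03 = 0.515571, e_7/e_6 = 2.89e-03/5.62e-03 = 0.514235.
p ≈ ln(0.515571)/ln(0.514235) = -0.6625/-0.6651 ≈ 1.00.
So the convergence is linear (order 1).

1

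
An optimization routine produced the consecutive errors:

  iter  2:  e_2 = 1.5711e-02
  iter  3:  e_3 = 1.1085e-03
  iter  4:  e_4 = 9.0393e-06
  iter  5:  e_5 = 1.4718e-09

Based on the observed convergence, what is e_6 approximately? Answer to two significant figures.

First estimate the order: p ≈ ln(e_5/e_4) / ln(e_4/e_3) = ln(1.4718e-09/9.0393e-06)/ln(9.0393e-06/1.1085e-03) = ln(0.000162822)/ln(0.00815453) ≈ 1.8138.
Then e_6 ≈ e_5·(e_5/e_4)^p = 1.4718e-09·(0.000162822)^1.8138 = 1.4718e-09·1.34526e-07 ≈ 1.98e-16.

2.0e-16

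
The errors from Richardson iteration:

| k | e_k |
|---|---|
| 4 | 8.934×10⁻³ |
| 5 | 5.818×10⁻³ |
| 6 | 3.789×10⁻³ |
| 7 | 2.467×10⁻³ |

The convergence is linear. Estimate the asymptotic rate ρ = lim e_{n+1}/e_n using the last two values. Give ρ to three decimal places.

ρ ≈ e_7/e_6 = 2.467×10⁻³/3.789×10⁻³ = 0.65110

0.651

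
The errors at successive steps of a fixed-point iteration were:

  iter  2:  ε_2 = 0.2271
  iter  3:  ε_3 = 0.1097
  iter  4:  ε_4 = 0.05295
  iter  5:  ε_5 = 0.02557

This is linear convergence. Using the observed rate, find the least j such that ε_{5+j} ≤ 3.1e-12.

Rate ρ ≈ ε_5/ε_4 = 0.02557/0.05295 = 0.4829.
After j more steps, ε_{5+j} ≈ 0.02557·ρ^j; need ρ^j ≤ 3.1e-12/0.02557 = 1.21236e-10.
j ≥ ln(1.21236e-10)/ln(0.4829) = -22.8333/-0.72795 = 31.367.
So 32 more iterations are needed.

32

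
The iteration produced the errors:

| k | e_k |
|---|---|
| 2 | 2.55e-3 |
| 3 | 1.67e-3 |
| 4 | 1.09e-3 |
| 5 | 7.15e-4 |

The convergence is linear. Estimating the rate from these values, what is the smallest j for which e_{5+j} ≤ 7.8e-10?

Rate ρ ≈ e_5/e_4 = 7.15e-4/1.09e-3 = 0.6560.
After j more steps, e_{5+j} ≈ 7.15e-4·ρ^j; need ρ^j ≤ 7.8e-10/7.15e-4 = 1.09091e-06.
j ≥ ln(1.09091e-06)/ln(0.6560) = -13.7285/-0.42159 = 32.564.
So 33 more iterations are needed.

33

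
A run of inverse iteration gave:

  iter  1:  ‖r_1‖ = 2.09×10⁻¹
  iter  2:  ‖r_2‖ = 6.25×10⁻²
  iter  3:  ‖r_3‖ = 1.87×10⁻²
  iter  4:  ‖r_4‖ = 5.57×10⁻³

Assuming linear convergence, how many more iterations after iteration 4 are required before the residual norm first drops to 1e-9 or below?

13

Rate ρ ≈ ‖r_4‖/‖r_3‖ = 5.57×10⁻³/1.87×10⁻² = 0.2979.
After j more steps, ‖r_{4+j}‖ ≈ 5.57×10⁻³·ρ^j; need ρ^j ≤ 1e-9/5.57×10⁻³ = 1.79533e-07.
j ≥ ln(1.79533e-07)/ln(0.2979) = -15.5329/-1.21100 = 12.827.
So 13 more iterations are needed.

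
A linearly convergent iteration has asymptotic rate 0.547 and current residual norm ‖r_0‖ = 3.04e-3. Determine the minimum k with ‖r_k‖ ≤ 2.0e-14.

After k steps, ‖r_k‖ ≈ 3.04e-3·0.547^k.
Need 0.547^k ≤ 2.0e-14/3.04e-3 = 6.57895e-12.
k ≥ ln(6.57895e-12)/ln(0.547) = -25.7471/-0.60331 = 42.676.
Smallest integer k = 43.

43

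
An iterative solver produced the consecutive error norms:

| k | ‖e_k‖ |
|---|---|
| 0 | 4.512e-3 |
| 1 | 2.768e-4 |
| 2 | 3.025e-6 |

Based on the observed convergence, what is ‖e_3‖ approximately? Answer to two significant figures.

2.0e-9

First estimate the order: p ≈ ln(‖e_2‖/‖e_1‖) / ln(‖e_1‖/‖e_0‖) = ln(3.025e-6/2.768e-4)/ln(2.768e-4/4.512e-3) = ln(0.0109285)/ln(0.0613475) ≈ 1.6181.
Then ‖e_3‖ ≈ ‖e_2‖·(‖e_2‖/‖e_1‖)^p = 3.025e-6·(0.0109285)^1.6181 = 3.025e-6·0.000670185 ≈ 2.027e-09.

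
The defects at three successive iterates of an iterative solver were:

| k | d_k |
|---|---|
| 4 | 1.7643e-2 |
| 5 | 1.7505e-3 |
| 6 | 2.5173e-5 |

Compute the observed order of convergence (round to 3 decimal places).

p ≈ ln(d_6/d_5) / ln(d_5/d_4)
  = ln(2.5173e-5/1.7505e-3) / ln(1.7505e-3/1.7643e-2)
  = ln(0.0143805) / ln(0.0992178)
  = -4.241882 / -2.310438 ≈ 1.835964

1.836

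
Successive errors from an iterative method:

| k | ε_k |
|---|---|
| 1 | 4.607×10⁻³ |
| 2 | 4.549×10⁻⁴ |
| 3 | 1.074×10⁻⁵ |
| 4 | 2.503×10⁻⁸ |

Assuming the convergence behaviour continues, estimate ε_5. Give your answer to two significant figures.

First estimate the order: p ≈ ln(ε_4/ε_3) / ln(ε_3/ε_2) = ln(2.503×10⁻⁸/1.074×10⁻⁵)/ln(1.074×10⁻⁵/4.549×10⁻⁴) = ln(0.00233054)/ln(0.0236096) ≈ 1.6181.
Then ε_5 ≈ ε_4·(ε_4/ε_3)^p = 2.503×10⁻⁸·(0.00233054)^1.6181 = 2.503×10⁻⁸·5.49897e-05 ≈ 1.376e-12.

1.4e-12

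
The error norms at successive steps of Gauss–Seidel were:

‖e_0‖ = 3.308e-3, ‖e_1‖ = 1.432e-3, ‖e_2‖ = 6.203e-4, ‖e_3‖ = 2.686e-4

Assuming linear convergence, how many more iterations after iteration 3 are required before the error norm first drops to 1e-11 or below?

21

Rate ρ ≈ ‖e_3‖/‖e_2‖ = 2.686e-4/6.203e-4 = 0.4330.
After j more steps, ‖e_{3+j}‖ ≈ 2.686e-4·ρ^j; need ρ^j ≤ 1e-11/2.686e-4 = 3.72301e-08.
j ≥ ln(3.72301e-08)/ln(0.4330) = -17.1061/-0.83702 = 20.437.
So 21 more iterations are needed.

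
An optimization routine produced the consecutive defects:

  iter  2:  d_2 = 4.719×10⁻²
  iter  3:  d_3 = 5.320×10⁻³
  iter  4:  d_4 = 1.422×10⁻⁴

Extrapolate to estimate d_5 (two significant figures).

3.5e-7

First estimate the order: p ≈ ln(d_4/d_3) / ln(d_3/d_2) = ln(1.422×10⁻⁴/5.320×10⁻³)/ln(5.320×10⁻³/4.719×10⁻²) = ln(0.0267293)/ln(0.112736) ≈ 1.6594.
Then d_5 ≈ d_4·(d_4/d_3)^p = 1.422×10⁻⁴·(0.0267293)^1.6594 = 1.422×10⁻⁴·0.00245326 ≈ 3.489e-07.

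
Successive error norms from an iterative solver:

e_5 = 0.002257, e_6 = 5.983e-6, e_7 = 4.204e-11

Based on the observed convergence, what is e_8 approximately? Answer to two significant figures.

2.1e-21

First estimate the order: p ≈ ln(e_7/e_6) / ln(e_6/e_5) = ln(4.204e-11/5.983e-6)/ln(5.983e-6/0.002257) = ln(7.02658e-06)/ln(0.00265086) ≈ 2.0000.
Then e_8 ≈ e_7·(e_7/e_6)^p = 4.204e-11·(7.02658e-06)^2.0000 = 4.204e-11·4.93728e-11 ≈ 2.076e-21.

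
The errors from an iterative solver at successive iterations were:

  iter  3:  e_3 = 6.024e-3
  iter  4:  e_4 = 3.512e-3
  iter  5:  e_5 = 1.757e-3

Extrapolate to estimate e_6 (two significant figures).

First estimate the order: p ≈ ln(e_5/e_4) / ln(e_4/e_3) = ln(1.757e-3/3.512e-3)/ln(3.512e-3/6.024e-3) = ln(0.500285)/ln(0.583001) ≈ 1.2836.
Then e_6 ≈ e_5·(e_5/e_4)^p = 1.757e-3·(0.500285)^1.2836 = 1.757e-3·0.41107 ≈ 0.0007222.

7.2e-4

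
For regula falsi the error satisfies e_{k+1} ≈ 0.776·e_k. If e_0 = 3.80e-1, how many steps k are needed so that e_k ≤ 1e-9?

After k steps, e_k ≈ 3.80e-1·0.776^k.
Need 0.776^k ≤ 1e-9/3.80e-1 = 2.63158e-09.
k ≥ ln(2.63158e-09)/ln(0.776) = -19.7557/-0.25360 = 77.901.
Smallest integer k = 78.

78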